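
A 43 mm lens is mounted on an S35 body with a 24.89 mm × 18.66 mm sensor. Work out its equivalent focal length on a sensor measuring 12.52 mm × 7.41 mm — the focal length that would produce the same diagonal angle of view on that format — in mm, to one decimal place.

20.1 mm

Sensor diagonal = √(24.89² + 18.66²) = √967.7077 ≈ 31.1080 mm.
Sensor diagonal = √(12.52² + 7.41²) = √211.6585 ≈ 14.5485 mm.
Equal angle of view means equal diagonal/f ratio, so f₂ = f₁ · (diagonal₂/diagonal₁) = 43 × 14.5485/31.1080.
f₂ = 43 × 0.46768 ≈ 20.110 mm.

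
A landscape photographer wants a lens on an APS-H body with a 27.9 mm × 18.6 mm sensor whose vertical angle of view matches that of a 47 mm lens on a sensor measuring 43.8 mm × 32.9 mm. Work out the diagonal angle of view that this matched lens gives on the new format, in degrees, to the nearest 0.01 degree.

64.50°

Equal vertical AOV ⇒ f₂ = f₁ · 18.6/32.9 = 47 × 0.56535 ≈ 26.5714 mm.
Sensor diagonal = √(27.9² + 18.6²) = √1124.3700 ≈ 33.5316 mm.
Diagonal AOV on the new format = 2·arctan(33.5316 / (2 × 26.5714)) = 2·arctan(0.63097) ≈ 64.5015°.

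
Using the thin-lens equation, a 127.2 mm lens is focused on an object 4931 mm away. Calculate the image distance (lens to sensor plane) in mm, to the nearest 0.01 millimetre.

130.57 mm

1/dᵢ = 1/f − 1/dₒ = 1/127.2 − 1/4931 = 0.0076588 mm⁻¹.
dᵢ = 1/0.0076588 ≈ 130.5681 mm.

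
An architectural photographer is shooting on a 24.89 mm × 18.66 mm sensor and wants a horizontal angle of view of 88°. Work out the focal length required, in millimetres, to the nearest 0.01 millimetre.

From α = 2·arctan(w/2f) we get f = w / (2·tan(α/2)).
With w = 24.89 mm and α/2 = 44°, tan(α/2) ≈ 0.96569, so f ≈ 24.89 / 1.93138 ≈ 12.8872 mm.

12.89 mm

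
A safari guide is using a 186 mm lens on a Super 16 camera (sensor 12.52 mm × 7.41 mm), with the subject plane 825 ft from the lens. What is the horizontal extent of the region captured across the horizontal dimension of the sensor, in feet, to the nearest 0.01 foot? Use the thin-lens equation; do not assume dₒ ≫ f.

55.49 ft

dₒ: 825 ft × 304.8 mm/ft = 251459.99 mm.
Similar triangles through the lens centre give W/dₒ = w/dᵢ; with 1/f = 1/dₒ + 1/dᵢ this gives W = w·(dₒ − f)/f.
W = 12.52 mm × (251460 − 186) / 186 = 12.52 × 1350.9354 ≈ 16913.712 mm = 16913.712/304.8 ft = 55.4912 ft.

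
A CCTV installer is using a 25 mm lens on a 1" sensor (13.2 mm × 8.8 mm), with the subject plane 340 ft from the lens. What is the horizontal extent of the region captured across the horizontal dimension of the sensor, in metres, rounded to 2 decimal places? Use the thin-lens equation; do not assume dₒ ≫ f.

dₒ: 340 ft × 304.8 mm/ft = 103632.00 mm.
Similar triangles through the lens centre give W/dₒ = w/dᵢ; with 1/f = 1/dₒ + 1/dᵢ this gives W = w·(dₒ − f)/f.
W = 13.2 mm × (103632 − 25) / 25 = 13.2 × 4144.2799 ≈ 54704.494 mm = 54.7045 m.

54.70 m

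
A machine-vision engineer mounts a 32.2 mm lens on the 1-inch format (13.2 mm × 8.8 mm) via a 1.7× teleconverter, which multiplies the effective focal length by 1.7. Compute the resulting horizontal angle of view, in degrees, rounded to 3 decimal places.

Effective focal length f = 32.2 × 1.7 = 54.74 mm.
α = 2·arctan(13.2 / (2 × 54.74)) = 2·arctan(0.12057) ≈ 13.7499°.

13.750°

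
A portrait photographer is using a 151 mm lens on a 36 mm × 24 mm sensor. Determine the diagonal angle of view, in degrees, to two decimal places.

16.31°

Sensor diagonal = √(36² + 24²) = √1872.0000 ≈ 43.2666 mm.
Angle of view α = 2·arctan(d/2f) with d = 43.2666 mm and f = 151 mm.
d/2f = 0.14327; arctan(0.14327) ≈ 8.1531°, so α ≈ 16.3062°.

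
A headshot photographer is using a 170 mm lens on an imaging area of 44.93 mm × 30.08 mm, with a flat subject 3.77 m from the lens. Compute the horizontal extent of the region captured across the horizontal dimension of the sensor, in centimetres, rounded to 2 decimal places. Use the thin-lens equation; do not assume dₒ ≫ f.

95.15 cm

dₒ: 3.77 m = 3770 mm.
Similar triangles through the lens centre give W/dₒ = w/dᵢ; with 1/f = 1/dₒ + 1/dᵢ this gives W = w·(dₒ − f)/f.
W = 44.93 mm × (3770 − 170) / 170 = 44.93 × 21.1765 ≈ 951.459 mm = 95.1459 cm.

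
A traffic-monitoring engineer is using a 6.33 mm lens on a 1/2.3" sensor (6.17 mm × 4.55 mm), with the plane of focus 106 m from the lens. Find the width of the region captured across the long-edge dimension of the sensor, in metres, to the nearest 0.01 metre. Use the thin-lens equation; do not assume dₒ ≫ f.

103.31 m

dₒ: 106 m = 106000 mm.
Similar triangles through the lens centre give W/dₒ = w/dᵢ; with 1/f = 1/dₒ + 1/dᵢ this gives W = w·(dₒ − f)/f.
W = 6.17 mm × (106000 − 6.33) / 6.33 = 6.17 × 16744.6556 ≈ 103314.525 mm = 103.315 m.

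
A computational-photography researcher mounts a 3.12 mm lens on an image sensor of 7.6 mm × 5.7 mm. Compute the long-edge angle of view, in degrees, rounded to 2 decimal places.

101.22°

Angle of view α = 2·arctan(w/2f) with w = 7.6 mm and f = 3.12 mm.
w/2f = 1.21795; arctan(1.21795) ≈ 50.6122°, so α ≈ 101.2244°.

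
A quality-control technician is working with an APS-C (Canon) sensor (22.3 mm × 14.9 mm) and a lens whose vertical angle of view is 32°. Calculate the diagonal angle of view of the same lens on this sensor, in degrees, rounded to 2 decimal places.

54.60°

From the vertical AOV: f = 14.9 / (2·tan(16°)) = 14.9 / 0.57349 ≈ 25.9812 mm.
Sensor diagonal = √(22.3² + 14.9²) = √719.3000 ≈ 26.8198 mm.
Diagonal AOV = 2·arctan(26.8198 / (2 × 25.9812)) = 2·arctan(0.51614) ≈ 54.5999°.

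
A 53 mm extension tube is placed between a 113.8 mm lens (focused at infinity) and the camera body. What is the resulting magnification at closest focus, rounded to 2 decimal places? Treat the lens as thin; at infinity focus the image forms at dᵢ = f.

0.47×

The tube moves the image plane from f to f + e, so dᵢ = 113.8 + 53 = 166.8 mm. Focus is achieved when 1/f = 1/dₒ + 1/dᵢ, giving dₒ = 1/(1/f − 1/(f+e)).
Magnification m = dᵢ/dₒ = (f+e)·(1/f − 1/(f+e)) = e/f = 53/113.8 ≈ 0.4657.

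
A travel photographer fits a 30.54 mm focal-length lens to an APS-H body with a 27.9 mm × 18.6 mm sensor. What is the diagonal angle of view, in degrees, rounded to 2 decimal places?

57.53°

Sensor diagonal = √(27.9² + 18.6²) = √1124.3700 ≈ 33.5316 mm.
Angle of view α = 2·arctan(d/2f) with d = 33.5316 mm and f = 30.54 mm.
d/2f = 0.54898; arctan(0.54898) ≈ 28.7659°, so α ≈ 57.5317°.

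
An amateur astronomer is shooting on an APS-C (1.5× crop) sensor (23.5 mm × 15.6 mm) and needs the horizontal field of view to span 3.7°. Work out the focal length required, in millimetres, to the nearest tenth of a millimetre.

From α = 2·arctan(w/2f) we get f = w / (2·tan(α/2)).
With w = 23.5 mm and α/2 = 1.85°, tan(α/2) ≈ 0.03230, so f ≈ 23.5 / 0.06460 ≈ 363.7792 mm.

363.8 mm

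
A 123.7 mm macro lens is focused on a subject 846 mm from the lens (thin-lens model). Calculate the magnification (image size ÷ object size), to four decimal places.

0.1713×

Thin lens: 1/f = 1/dₒ + 1/dᵢ → 1/dᵢ = 1/123.7 − 1/846 = 0.0069020 mm⁻¹, so dᵢ ≈ 144.8847 mm.
Magnification m = dᵢ/dₒ = 144.8847/846 ≈ 0.17126.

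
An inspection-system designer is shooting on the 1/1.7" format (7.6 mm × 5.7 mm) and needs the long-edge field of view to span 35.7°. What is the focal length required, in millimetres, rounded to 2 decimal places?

11.80 mm

From α = 2·arctan(w/2f) we get f = w / (2·tan(α/2)).
With w = 7.6 mm and α/2 = 17.85°, tan(α/2) ≈ 0.32203, so f ≈ 7.6 / 0.64406 ≈ 11.8002 mm.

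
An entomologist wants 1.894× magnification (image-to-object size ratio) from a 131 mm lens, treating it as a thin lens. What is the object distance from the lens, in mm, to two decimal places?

200.17 mm

With m = dᵢ/dₒ and 1/f = 1/dₒ + 1/dᵢ, substituting dᵢ = m·dₒ gives 1/f = (1 + 1/m)/dₒ, hence dₒ = f·(1 + 1/m).
dₒ = 131 × (1 + 1/1.894) = 131 × 1.52798 ≈ 200.166 mm.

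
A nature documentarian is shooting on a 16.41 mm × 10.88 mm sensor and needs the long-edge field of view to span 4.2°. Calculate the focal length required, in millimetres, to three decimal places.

From α = 2·arctan(w/2f) we get f = w / (2·tan(α/2)).
With w = 16.41 mm and α/2 = 2.1°, tan(α/2) ≈ 0.03667, so f ≈ 16.41 / 0.07334 ≈ 223.7625 mm.

223.763 mm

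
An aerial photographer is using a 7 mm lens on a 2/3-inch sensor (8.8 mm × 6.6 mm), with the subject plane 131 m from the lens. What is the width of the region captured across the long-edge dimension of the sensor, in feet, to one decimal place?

dₒ: 131 m = 131000 mm.
Similar triangles through the lens centre give W/dₒ = w/dᵢ; with 1/f = 1/dₒ + 1/dᵢ this gives W = w·(dₒ − f)/f.
W = 8.8 mm × (131000 − 7) / 7 = 8.8 × 18713.2857 ≈ 164676.914 mm = 164676.914/304.8 ft = 540.279 ft.

540.3 ft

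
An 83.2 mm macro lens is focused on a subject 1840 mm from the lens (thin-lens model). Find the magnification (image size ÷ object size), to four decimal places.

Thin lens: 1/f = 1/dₒ + 1/dᵢ → 1/dᵢ = 1/83.2 − 1/1840 = 0.0114758 mm⁻¹, so dᵢ ≈ 87.1403 mm.
Magnification m = dᵢ/dₒ = 87.1403/1840 ≈ 0.04736.

0.0474×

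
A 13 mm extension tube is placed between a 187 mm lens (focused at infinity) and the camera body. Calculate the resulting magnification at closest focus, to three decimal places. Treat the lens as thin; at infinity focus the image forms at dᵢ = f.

0.070×

The tube moves the image plane from f to f + e, so dᵢ = 187 + 13 = 200 mm. Focus is achieved when 1/f = 1/dₒ + 1/dᵢ, giving dₒ = 1/(1/f − 1/(f+e)).
Magnification m = dᵢ/dₒ = (f+e)·(1/f − 1/(f+e)) = e/f = 13/187 ≈ 0.0695.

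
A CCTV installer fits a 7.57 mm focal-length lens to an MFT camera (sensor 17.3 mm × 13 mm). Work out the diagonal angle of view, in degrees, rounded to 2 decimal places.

Sensor diagonal = √(17.3² + 13²) = √468.2900 ≈ 21.6400 mm.
Angle of view α = 2·arctan(d/2f) with d = 21.6400 mm and f = 7.57 mm.
d/2f = 1.42933; arctan(1.42933) ≈ 55.0222°, so α ≈ 110.0444°.

110.04°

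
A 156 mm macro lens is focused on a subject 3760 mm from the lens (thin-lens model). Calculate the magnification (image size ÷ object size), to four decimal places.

Thin lens: 1/f = 1/dₒ + 1/dᵢ → 1/dᵢ = 1/156 − 1/3760 = 0.0061443 mm⁻¹, so dᵢ ≈ 162.7525 mm.
Magnification m = dᵢ/dₒ = 162.7525/3760 ≈ 0.04329.

0.0433×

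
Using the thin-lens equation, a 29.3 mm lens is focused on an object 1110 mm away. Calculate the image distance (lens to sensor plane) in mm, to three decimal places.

1/dᵢ = 1/f − 1/dₒ = 1/29.3 − 1/1110 = 0.0332288 mm⁻¹.
dᵢ = 1/0.0332288 ≈ 30.0944 mm.

30.094 mm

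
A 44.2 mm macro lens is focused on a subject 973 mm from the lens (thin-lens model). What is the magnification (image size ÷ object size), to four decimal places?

Thin lens: 1/f = 1/dₒ + 1/dᵢ → 1/dᵢ = 1/44.2 − 1/973 = 0.0215967 mm⁻¹, so dᵢ ≈ 46.3034 mm.
Magnification m = dᵢ/dₒ = 46.3034/973 ≈ 0.04759.

0.0476×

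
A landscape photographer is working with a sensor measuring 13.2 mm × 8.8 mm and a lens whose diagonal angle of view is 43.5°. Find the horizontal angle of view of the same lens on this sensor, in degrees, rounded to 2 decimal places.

Sensor diagonal = √(13.2² + 8.8²) = √251.6800 ≈ 15.8644 mm.
From the diagonal AOV: f = 15.8644 / (2·tan(21.75°)) = 15.8644 / 0.79792 ≈ 19.8822 mm.
Horizontal AOV = 2·arctan(13.2 / (2 × 19.8822)) = 2·arctan(0.33195) ≈ 36.7276°.

36.73°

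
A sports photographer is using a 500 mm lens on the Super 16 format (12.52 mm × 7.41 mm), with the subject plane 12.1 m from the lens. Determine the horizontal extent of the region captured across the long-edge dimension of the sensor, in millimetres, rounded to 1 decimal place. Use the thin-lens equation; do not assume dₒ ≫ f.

dₒ: 12.1 m = 12100 mm.
Similar triangles through the lens centre give W/dₒ = w/dᵢ; with 1/f = 1/dₒ + 1/dᵢ this gives W = w·(dₒ − f)/f.
W = 12.52 mm × (12100 − 500) / 500 = 12.52 × 23.2000 ≈ 290.464 mm.

290.5 mm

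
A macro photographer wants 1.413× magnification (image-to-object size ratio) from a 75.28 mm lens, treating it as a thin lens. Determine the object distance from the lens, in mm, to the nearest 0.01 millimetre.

With m = dᵢ/dₒ and 1/f = 1/dₒ + 1/dᵢ, substituting dᵢ = m·dₒ gives 1/f = (1 + 1/m)/dₒ, hence dₒ = f·(1 + 1/m).
dₒ = 75.28 × (1 + 1/1.413) = 75.28 × 1.70771 ≈ 128.557 mm.

128.56 mm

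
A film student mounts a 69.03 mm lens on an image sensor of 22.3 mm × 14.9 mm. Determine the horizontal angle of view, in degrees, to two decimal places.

Angle of view α = 2·arctan(w/2f) with w = 22.3 mm and f = 69.03 mm.
w/2f = 0.16152; arctan(0.16152) ≈ 9.1754°, so α ≈ 18.3508°.

18.35°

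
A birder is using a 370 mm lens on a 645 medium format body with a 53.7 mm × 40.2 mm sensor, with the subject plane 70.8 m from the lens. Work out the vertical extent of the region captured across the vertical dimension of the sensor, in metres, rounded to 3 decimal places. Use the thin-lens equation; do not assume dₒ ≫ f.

dₒ: 70.8 m = 70800 mm.
Similar triangles through the lens centre give W/dₒ = h/dᵢ; with 1/f = 1/dₒ + 1/dᵢ this gives W = h·(dₒ − f)/f.
W = 40.2 mm × (70800 − 370) / 370 = 40.2 × 190.3514 ≈ 7652.124 mm = 7.65212 m.

7.652 m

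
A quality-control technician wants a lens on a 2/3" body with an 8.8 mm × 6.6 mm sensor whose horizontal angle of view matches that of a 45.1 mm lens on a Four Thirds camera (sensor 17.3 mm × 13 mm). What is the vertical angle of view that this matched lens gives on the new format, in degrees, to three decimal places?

Equal horizontal AOV ⇒ f₂ = f₁ · 8.8/17.3 = 45.1 × 0.50867 ≈ 22.9410 mm.
Vertical AOV on the new format = 2·arctan(6.6 / (2 × 22.9410)) = 2·arctan(0.14385) ≈ 16.3714°.

16.371°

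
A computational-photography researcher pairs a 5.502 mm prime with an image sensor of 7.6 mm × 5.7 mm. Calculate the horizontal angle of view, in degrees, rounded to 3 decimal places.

Angle of view α = 2·arctan(w/2f) with w = 7.6 mm and f = 5.502 mm.
w/2f = 0.69066; arctan(0.69066) ≈ 34.6312°, so α ≈ 69.2624°.

69.262°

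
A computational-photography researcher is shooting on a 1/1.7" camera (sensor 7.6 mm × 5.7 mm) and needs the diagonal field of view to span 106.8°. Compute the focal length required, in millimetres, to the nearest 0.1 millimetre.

3.5 mm

Sensor diagonal = √(7.6² + 5.7²) = √90.2500 ≈ 9.5000 mm.
From α = 2·arctan(d/2f) we get f = d / (2·tan(α/2)).
With d = 9.5000 mm and α/2 = 53.4°, tan(α/2) ≈ 1.34650, so f ≈ 9.5000 / 2.69300 ≈ 3.5277 mm.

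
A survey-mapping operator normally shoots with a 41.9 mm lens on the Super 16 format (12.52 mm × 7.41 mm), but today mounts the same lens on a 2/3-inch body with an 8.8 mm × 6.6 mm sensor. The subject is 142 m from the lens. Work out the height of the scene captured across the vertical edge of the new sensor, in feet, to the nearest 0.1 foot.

73.4 ft

The focal length stays 41.9 mm; the relevant sensor dimension is now h = 6.6 mm. Object distance dₒ = 142 m = 142000 mm.
Thin-lens field height W = h·(dₒ − f)/f = 6.6 × (142000 − 41.9)/41.9 ≈ 22360.942 mm = 22360.942/304.8 ft = 73.3627 ft.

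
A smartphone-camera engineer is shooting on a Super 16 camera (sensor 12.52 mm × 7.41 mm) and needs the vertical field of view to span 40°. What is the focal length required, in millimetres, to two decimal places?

10.18 mm

From α = 2·arctan(h/2f) we get f = h / (2·tan(α/2)).
With h = 7.41 mm and α/2 = 20°, tan(α/2) ≈ 0.36397, so f ≈ 7.41 / 0.72794 ≈ 10.1794 mm.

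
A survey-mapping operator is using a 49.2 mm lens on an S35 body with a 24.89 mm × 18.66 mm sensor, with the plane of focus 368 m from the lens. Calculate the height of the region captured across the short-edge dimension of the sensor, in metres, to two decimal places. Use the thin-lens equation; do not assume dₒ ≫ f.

139.55 m

dₒ: 368 m = 368000 mm.
Similar triangles through the lens centre give W/dₒ = h/dᵢ; with 1/f = 1/dₒ + 1/dᵢ this gives W = h·(dₒ − f)/f.
W = 18.66 mm × (368000 − 49.2) / 49.2 = 18.66 × 7478.6748 ≈ 139552.072 mm = 139.552 m.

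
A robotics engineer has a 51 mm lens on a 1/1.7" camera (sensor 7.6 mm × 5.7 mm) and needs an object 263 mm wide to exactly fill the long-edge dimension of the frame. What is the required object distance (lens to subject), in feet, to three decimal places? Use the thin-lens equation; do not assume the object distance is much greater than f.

Magnification m = w/W = dᵢ/dₒ; combined with 1/f = 1/dₒ + 1/dᵢ this gives dₒ = f·(1 + W/w).
dₒ = 51 mm × (1 + 263/7.6) = 51 × 35.6053 ≈ 1815.868 mm = 1815.868/304.8 ft = 5.95757 ft.

5.958 ft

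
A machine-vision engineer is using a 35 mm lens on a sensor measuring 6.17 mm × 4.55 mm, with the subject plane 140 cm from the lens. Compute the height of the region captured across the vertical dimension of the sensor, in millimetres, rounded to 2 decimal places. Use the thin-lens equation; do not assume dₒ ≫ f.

177.45 mm

dₒ: 140 cm = 1400 mm.
Similar triangles through the lens centre give W/dₒ = h/dᵢ; with 1/f = 1/dₒ + 1/dᵢ this gives W = h·(dₒ − f)/f.
W = 4.55 mm × (1400 − 35) / 35 = 4.55 × 39.0000 ≈ 177.450 mm.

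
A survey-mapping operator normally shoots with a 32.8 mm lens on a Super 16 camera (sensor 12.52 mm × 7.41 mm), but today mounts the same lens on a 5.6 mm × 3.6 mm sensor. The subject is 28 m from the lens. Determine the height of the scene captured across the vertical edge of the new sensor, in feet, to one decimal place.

The focal length stays 32.8 mm; the relevant sensor dimension is now h = 3.6 mm. Object distance dₒ = 28 m = 28000 mm.
Thin-lens field height W = h·(dₒ − f)/f = 3.6 × (28000 − 32.8)/32.8 ≈ 3069.571 mm = 3069.571/304.8 ft = 10.0708 ft.

10.1 ft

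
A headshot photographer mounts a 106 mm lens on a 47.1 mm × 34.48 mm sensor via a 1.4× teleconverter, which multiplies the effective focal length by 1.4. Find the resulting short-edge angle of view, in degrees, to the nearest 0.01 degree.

13.25°

Effective focal length f = 106 × 1.4 = 148.4 mm.
α = 2·arctan(34.48 / (2 × 148.4)) = 2·arctan(0.11617) ≈ 13.2530°.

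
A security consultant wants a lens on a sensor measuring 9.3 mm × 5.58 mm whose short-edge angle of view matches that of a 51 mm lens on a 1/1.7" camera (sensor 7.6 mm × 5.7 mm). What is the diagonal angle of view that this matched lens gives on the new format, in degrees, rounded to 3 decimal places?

Equal short-edge AOV ⇒ f₂ = f₁ · 5.58/5.7 = 51 × 0.97895 ≈ 49.9263 mm.
Sensor diagonal = √(9.3² + 5.58²) = √117.6264 ≈ 10.8456 mm.
Diagonal AOV on the new format = 2·arctan(10.8456 / (2 × 49.9263)) = 2·arctan(0.10862) ≈ 12.3978°.

12.398°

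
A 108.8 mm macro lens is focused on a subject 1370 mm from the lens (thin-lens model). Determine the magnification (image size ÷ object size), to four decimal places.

Thin lens: 1/f = 1/dₒ + 1/dᵢ → 1/dᵢ = 1/108.8 − 1/1370 = 0.0084612 mm⁻¹, so dᵢ ≈ 118.1859 mm.
Magnification m = dᵢ/dₒ = 118.1859/1370 ≈ 0.08627.

0.0863×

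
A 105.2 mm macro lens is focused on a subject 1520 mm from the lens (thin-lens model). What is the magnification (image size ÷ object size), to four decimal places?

0.0744×

Thin lens: 1/f = 1/dₒ + 1/dᵢ → 1/dᵢ = 1/105.2 − 1/1520 = 0.0088478 mm⁻¹, so dᵢ ≈ 113.0223 mm.
Magnification m = dᵢ/dₒ = 113.0223/1520 ≈ 0.07436.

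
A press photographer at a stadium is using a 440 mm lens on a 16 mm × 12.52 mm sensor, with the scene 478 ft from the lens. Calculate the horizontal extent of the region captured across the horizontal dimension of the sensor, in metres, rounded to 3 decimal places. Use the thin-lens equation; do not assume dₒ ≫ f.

dₒ: 478 ft × 304.8 mm/ft = 145694.40 mm.
Similar triangles through the lens centre give W/dₒ = w/dᵢ; with 1/f = 1/dₒ + 1/dᵢ this gives W = w·(dₒ − f)/f.
W = 16 mm × (145694 − 440) / 440 = 16 × 330.1236 ≈ 5281.978 mm = 5.28198 m.

5.282 m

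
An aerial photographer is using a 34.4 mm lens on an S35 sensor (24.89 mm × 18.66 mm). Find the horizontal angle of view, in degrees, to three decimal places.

Angle of view α = 2·arctan(w/2f) with w = 24.89 mm and f = 34.4 mm.
w/2f = 0.36177; arctan(0.36177) ≈ 19.8888°, so α ≈ 39.7775°.

39.778°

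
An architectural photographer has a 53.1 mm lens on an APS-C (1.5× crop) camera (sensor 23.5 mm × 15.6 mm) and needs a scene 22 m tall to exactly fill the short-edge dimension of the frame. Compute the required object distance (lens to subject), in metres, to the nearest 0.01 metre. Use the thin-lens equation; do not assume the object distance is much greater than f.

74.94 m

W: 22 m = 22000 mm.
Magnification m = h/W = dᵢ/dₒ; combined with 1/f = 1/dₒ + 1/dᵢ this gives dₒ = f·(1 + W/h).
dₒ = 53.1 mm × (1 + 22000/15.6) = 53.1 × 1411.2564 ≈ 74937.715 mm = 74.9377 m.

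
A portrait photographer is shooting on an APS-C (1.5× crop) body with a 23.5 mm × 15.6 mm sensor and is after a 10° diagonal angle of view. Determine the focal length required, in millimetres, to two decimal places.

161.20 mm

Sensor diagonal = √(23.5² + 15.6²) = √795.6100 ≈ 28.2066 mm.
From α = 2·arctan(d/2f) we get f = d / (2·tan(α/2)).
With d = 28.2066 mm and α/2 = 5°, tan(α/2) ≈ 0.08749, so f ≈ 28.2066 / 0.17498 ≈ 161.2012 mm.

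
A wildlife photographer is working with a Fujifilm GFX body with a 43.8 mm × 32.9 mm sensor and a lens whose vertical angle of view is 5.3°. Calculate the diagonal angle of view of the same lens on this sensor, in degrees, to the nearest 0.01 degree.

8.81°

From the vertical AOV: f = 32.9 / (2·tan(2.65°)) = 32.9 / 0.09257 ≈ 355.4126 mm.
Sensor diagonal = √(43.8² + 32.9²) = √3000.8500 ≈ 54.7800 mm.
Diagonal AOV = 2·arctan(54.7800 / (2 × 355.4126)) = 2·arctan(0.07707) ≈ 8.8136°.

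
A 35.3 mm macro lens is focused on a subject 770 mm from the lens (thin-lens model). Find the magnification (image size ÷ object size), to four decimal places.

0.0480×

Thin lens: 1/f = 1/dₒ + 1/dᵢ → 1/dᵢ = 1/35.3 − 1/770 = 0.0270299 mm⁻¹, so dᵢ ≈ 36.9961 mm.
Magnification m = dᵢ/dₒ = 36.9961/770 ≈ 0.04805.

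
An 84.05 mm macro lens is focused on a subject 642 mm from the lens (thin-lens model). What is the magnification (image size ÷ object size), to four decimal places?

Thin lens: 1/f = 1/dₒ + 1/dᵢ → 1/dᵢ = 1/84.05 − 1/642 = 0.0103400 mm⁻¹, so dᵢ ≈ 96.7114 mm.
Magnification m = dᵢ/dₒ = 96.7114/642 ≈ 0.15064.

0.1506×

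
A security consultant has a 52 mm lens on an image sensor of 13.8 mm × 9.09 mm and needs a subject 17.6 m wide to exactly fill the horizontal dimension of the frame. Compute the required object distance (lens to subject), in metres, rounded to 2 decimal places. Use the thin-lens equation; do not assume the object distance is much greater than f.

66.37 m

W: 17.6 m = 17600 mm.
Magnification m = w/W = dᵢ/dₒ; combined with 1/f = 1/dₒ + 1/dᵢ this gives dₒ = f·(1 + W/w).
dₒ = 52 mm × (1 + 17600/13.8) = 52 × 1276.3623 ≈ 66370.841 mm = 66.3708 m.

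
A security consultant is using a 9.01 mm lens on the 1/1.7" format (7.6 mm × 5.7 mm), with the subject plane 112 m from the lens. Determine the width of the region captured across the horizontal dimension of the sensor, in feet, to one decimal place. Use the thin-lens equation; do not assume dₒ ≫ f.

309.9 ft

dₒ: 112 m = 112000 mm.
Similar triangles through the lens centre give W/dₒ = w/dᵢ; with 1/f = 1/dₒ + 1/dᵢ this gives W = w·(dₒ − f)/f.
W = 7.6 mm × (112000 − 9.01) / 9.01 = 7.6 × 12429.6326 ≈ 94465.208 mm = 94465.208/304.8 ft = 309.925 ft.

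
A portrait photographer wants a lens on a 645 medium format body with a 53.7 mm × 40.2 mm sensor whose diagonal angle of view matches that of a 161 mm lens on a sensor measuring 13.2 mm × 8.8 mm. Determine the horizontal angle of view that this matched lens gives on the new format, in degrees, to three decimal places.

4.517°

Sensor diagonal = √(13.2² + 8.8²) = √251.6800 ≈ 15.8644 mm.
Sensor diagonal = √(53.7² + 40.2²) = √4499.7300 ≈ 67.0800 mm.
Equal diagonal AOV ⇒ f₂ = f₁ · 67.0800/15.8644 = 161 × 4.22833 ≈ 680.7611 mm.
Horizontal AOV on the new format = 2·arctan(53.7 / (2 × 680.7611)) = 2·arctan(0.03944) ≈ 4.5173°.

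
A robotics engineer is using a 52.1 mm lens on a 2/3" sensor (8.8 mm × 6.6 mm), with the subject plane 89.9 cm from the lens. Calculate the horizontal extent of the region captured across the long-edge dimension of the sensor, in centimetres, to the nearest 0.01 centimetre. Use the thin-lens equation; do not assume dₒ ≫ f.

14.30 cm

dₒ: 89.9 cm = 899 mm.
Similar triangles through the lens centre give W/dₒ = w/dᵢ; with 1/f = 1/dₒ + 1/dᵢ this gives W = w·(dₒ − f)/f.
W = 8.8 mm × (899 − 52.1) / 52.1 = 8.8 × 16.2553 ≈ 143.046 mm = 14.3046 cm.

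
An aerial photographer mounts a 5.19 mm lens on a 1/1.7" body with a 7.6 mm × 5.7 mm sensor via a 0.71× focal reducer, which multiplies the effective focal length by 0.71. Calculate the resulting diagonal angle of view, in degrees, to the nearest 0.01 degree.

104.39°

Effective focal length f = 5.19 × 0.71 = 3.6849 mm.
Sensor diagonal = √(7.6² + 5.7²) = √90.2500 ≈ 9.5000 mm.
α = 2·arctan(9.500 / (2 × 3.6849)) = 2·arctan(1.28904) ≈ 104.3936°.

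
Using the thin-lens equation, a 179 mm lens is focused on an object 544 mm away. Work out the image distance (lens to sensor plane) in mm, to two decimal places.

1/dᵢ = 1/f − 1/dₒ = 1/179 − 1/544 = 0.0037484 mm⁻¹.
dᵢ = 1/0.0037484 ≈ 266.7836 mm.

266.78 mm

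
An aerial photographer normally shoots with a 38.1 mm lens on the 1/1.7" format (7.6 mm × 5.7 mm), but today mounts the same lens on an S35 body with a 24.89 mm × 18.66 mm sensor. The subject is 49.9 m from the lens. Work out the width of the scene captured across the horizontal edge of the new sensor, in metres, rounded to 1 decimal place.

32.6 m

The focal length stays 38.1 mm; the relevant sensor dimension is now w = 24.89 mm. Object distance dₒ = 49.9 m = 49900 mm.
Thin-lens field width W = w·(dₒ − f)/f = 24.89 × (49900 − 38.1)/38.1 ≈ 32573.824 mm = 32.5738 m.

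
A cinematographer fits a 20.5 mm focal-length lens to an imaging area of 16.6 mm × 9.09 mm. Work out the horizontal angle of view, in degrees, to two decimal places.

Angle of view α = 2·arctan(w/2f) with w = 16.6 mm and f = 20.5 mm.
w/2f = 0.40488; arctan(0.40488) ≈ 22.0419°, so α ≈ 44.0839°.

44.08°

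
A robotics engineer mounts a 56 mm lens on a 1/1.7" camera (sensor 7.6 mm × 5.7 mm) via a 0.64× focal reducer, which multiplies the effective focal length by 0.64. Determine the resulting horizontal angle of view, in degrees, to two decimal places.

12.10°

Effective focal length f = 56 × 0.64 = 35.84 mm.
α = 2·arctan(7.6 / (2 × 35.84)) = 2·arctan(0.10603) ≈ 12.1046°.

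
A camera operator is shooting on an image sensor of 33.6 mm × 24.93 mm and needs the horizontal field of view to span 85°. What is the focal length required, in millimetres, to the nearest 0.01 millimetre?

From α = 2·arctan(w/2f) we get f = w / (2·tan(α/2)).
With w = 33.6 mm and α/2 = 42.5°, tan(α/2) ≈ 0.91633, so f ≈ 33.6 / 1.83266 ≈ 18.3340 mm.

18.33 mm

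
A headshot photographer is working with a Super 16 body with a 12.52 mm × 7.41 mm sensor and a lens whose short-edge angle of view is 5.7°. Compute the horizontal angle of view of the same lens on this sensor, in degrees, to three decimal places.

From the short-edge AOV: f = 7.41 / (2·tan(2.85°)) = 7.41 / 0.09957 ≈ 74.4231 mm.
Horizontal AOV = 2·arctan(12.52 / (2 × 74.4231)) = 2·arctan(0.08411) ≈ 9.6161°.

9.616°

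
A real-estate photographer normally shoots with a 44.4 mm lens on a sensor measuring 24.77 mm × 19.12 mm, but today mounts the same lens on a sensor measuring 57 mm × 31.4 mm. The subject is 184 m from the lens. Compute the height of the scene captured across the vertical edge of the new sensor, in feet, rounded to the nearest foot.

The focal length stays 44.4 mm; the relevant sensor dimension is now h = 31.4 mm. Object distance dₒ = 184 m = 184000 mm.
Thin-lens field height W = h·(dₒ − f)/f = 31.4 × (184000 − 44.4)/44.4 ≈ 130094.726 mm = 130094.726/304.8 ft = 426.82 ft.

427 ft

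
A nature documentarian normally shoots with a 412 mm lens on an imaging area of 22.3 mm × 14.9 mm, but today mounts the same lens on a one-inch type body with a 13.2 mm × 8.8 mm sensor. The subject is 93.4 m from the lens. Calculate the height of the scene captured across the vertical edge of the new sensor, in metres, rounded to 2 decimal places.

1.99 m

The focal length stays 412 mm; the relevant sensor dimension is now h = 8.8 mm. Object distance dₒ = 93.4 m = 93400 mm.
Thin-lens field height W = h·(dₒ − f)/f = 8.8 × (93400 − 412)/412 ≈ 1986.151 mm = 1.98615 m.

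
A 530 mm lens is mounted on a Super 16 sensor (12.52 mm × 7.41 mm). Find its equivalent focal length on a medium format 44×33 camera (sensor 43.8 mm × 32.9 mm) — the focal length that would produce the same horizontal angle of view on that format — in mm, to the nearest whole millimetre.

1854 mm

Equal angle of view means equal width/f ratio, so f₂ = f₁ · (width₂/width₁) = 530 × 43.8/12.52.
f₂ = 530 × 3.49840 ≈ 1854.153 mm.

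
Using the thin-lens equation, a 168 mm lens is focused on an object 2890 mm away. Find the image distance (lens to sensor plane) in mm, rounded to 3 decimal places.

178.369 mm

1/dᵢ = 1/f − 1/dₒ = 1/168 − 1/2890 = 0.0056064 mm⁻¹.
dᵢ = 1/0.0056064 ≈ 178.3688 mm.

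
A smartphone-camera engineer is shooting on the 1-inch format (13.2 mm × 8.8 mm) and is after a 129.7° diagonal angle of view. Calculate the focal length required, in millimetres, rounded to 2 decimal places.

Sensor diagonal = √(13.2² + 8.8²) = √251.6800 ≈ 15.8644 mm.
From α = 2·arctan(d/2f) we get f = d / (2·tan(α/2)).
With d = 15.8644 mm and α/2 = 64.85°, tan(α/2) ≈ 2.12993, so f ≈ 15.8644 / 4.25986 ≈ 3.7242 mm.

3.72 mm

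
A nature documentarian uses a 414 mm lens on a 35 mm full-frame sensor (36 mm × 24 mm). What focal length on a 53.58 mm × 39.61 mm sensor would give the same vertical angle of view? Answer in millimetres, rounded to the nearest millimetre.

683 mm

Equal angle of view means equal height/f ratio, so f₂ = f₁ · (height₂/height₁) = 414 × 39.61/24.
f₂ = 414 × 1.65042 ≈ 683.273 mm.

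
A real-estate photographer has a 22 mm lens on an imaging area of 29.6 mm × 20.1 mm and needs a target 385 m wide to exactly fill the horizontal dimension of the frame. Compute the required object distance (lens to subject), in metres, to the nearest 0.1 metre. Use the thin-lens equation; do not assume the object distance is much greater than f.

286.2 m

W: 385 m = 385000 mm.
Magnification m = w/W = dᵢ/dₒ; combined with 1/f = 1/dₒ + 1/dᵢ this gives dₒ = f·(1 + W/w).
dₒ = 22 mm × (1 + 385000/29.6) = 22 × 13007.7568 ≈ 286170.649 mm = 286.171 m.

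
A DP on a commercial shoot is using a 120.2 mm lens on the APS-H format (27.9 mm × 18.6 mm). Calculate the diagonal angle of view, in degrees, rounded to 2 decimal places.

Sensor diagonal = √(27.9² + 18.6²) = √1124.3700 ≈ 33.5316 mm.
Angle of view α = 2·arctan(d/2f) with d = 33.5316 mm and f = 120.2 mm.
d/2f = 0.13948; arctan(0.13948) ≈ 7.9405°, so α ≈ 15.8811°.

15.88°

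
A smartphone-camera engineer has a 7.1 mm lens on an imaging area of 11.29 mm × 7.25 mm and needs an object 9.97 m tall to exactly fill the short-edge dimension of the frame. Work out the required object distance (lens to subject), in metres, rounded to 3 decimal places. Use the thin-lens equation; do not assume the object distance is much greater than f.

9.771 m

W: 9.97 m = 9970 mm.
Magnification m = h/W = dᵢ/dₒ; combined with 1/f = 1/dₒ + 1/dᵢ this gives dₒ = f·(1 + W/h).
dₒ = 7.1 mm × (1 + 9970/7.25) = 7.1 × 1376.1724 ≈ 9770.824 mm = 9.77082 m.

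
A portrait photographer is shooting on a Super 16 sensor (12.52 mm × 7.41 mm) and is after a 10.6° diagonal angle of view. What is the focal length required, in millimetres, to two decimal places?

78.41 mm

Sensor diagonal = √(12.52² + 7.41²) = √211.6585 ≈ 14.5485 mm.
From α = 2·arctan(d/2f) we get f = d / (2·tan(α/2)).
With d = 14.5485 mm and α/2 = 5.3°, tan(α/2) ≈ 0.09277, so f ≈ 14.5485 / 0.18553 ≈ 78.4140 mm.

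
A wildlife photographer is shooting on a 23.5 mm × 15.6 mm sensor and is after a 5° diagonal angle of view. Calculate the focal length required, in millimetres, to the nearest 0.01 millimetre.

Sensor diagonal = √(23.5² + 15.6²) = √795.6100 ≈ 28.2066 mm.
From α = 2·arctan(d/2f) we get f = d / (2·tan(α/2)).
With d = 28.2066 mm and α/2 = 2.5°, tan(α/2) ≈ 0.04366, so f ≈ 28.2066 / 0.08732 ≈ 323.0182 mm.

323.02 mm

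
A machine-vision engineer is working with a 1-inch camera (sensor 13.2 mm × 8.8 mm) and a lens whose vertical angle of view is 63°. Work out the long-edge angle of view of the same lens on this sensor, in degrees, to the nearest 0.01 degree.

From the vertical AOV: f = 8.8 / (2·tan(31.5°)) = 8.8 / 1.22560 ≈ 7.1801 mm.
Long-edge AOV = 2·arctan(13.2 / (2 × 7.1801)) = 2·arctan(0.91920) ≈ 85.1785°.

85.18°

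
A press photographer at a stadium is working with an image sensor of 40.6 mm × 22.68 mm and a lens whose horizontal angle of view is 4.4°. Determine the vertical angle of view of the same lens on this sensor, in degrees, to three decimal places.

From the horizontal AOV: f = 40.6 / (2·tan(2.2°)) = 40.6 / 0.07683 ≈ 528.4239 mm.
Vertical AOV = 2·arctan(22.68 / (2 × 528.4239)) = 2·arctan(0.02146) ≈ 2.4588°.

2.459°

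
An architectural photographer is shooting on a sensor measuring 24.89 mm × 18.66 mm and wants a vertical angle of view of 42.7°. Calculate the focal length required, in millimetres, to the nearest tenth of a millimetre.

23.9 mm

From α = 2·arctan(h/2f) we get f = h / (2·tan(α/2)).
With h = 18.66 mm and α/2 = 21.35°, tan(α/2) ≈ 0.39089, so f ≈ 18.66 / 0.78178 ≈ 23.8686 mm.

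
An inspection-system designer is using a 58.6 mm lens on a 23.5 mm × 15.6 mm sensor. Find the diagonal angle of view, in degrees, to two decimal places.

27.06°

Sensor diagonal = √(23.5² + 15.6²) = √795.6100 ≈ 28.2066 mm.
Angle of view α = 2·arctan(d/2f) with d = 28.2066 mm and f = 58.6 mm.
d/2f = 0.24067; arctan(0.24067) ≈ 13.5320°, so α ≈ 27.0641°.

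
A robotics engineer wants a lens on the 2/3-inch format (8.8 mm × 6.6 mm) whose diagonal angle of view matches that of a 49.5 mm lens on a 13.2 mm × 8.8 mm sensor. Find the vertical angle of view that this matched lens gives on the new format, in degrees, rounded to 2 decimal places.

10.98°

Sensor diagonal = √(13.2² + 8.8²) = √251.6800 ≈ 15.8644 mm.
Sensor diagonal = √(8.8² + 6.6²) = √121.0000 ≈ 11.0000 mm.
Equal diagonal AOV ⇒ f₂ = f₁ · 11.0000/15.8644 = 49.5 × 0.69338 ≈ 34.3221 mm.
Vertical AOV on the new format = 2·arctan(6.6 / (2 × 34.3221)) = 2·arctan(0.09615) ≈ 10.9840°.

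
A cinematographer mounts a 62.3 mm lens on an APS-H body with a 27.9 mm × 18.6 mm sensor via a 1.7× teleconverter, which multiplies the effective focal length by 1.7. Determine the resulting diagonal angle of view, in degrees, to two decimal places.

17.99°

Effective focal length f = 62.3 × 1.7 = 105.91 mm.
Sensor diagonal = √(27.9² + 18.6²) = √1124.3700 ≈ 33.5316 mm.
α = 2·arctan(33.532 / (2 × 105.91)) = 2·arctan(0.15830) ≈ 17.9908°.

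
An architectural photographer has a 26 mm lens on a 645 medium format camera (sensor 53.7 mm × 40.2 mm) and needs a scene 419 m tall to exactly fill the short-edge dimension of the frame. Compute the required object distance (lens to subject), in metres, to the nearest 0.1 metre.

W: 419 m = 419000 mm.
Magnification m = h/W = dᵢ/dₒ; combined with 1/f = 1/dₒ + 1/dᵢ this gives dₒ = f·(1 + W/h).
dₒ = 26 mm × (1 + 419000/40.2) = 26 × 10423.8856 ≈ 271021.025 mm = 271.021 m.

271.0 m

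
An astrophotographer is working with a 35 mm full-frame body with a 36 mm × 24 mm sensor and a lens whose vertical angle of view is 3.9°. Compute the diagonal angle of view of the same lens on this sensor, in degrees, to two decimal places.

7.02°

From the vertical AOV: f = 24 / (2·tan(1.95°)) = 24 / 0.06809 ≈ 352.4533 mm.
Sensor diagonal = √(36² + 24²) = √1872.0000 ≈ 43.2666 mm.
Diagonal AOV = 2·arctan(43.2666 / (2 × 352.4533)) = 2·arctan(0.06138) ≈ 7.0247°.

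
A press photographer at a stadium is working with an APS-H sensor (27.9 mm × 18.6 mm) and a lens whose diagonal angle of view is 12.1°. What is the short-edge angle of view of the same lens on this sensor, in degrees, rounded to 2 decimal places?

Sensor diagonal = √(27.9² + 18.6²) = √1124.3700 ≈ 33.5316 mm.
From the diagonal AOV: f = 33.5316 / (2·tan(6.05°)) = 33.5316 / 0.21197 ≈ 158.1880 mm.
Short-edge AOV = 2·arctan(18.6 / (2 × 158.1880)) = 2·arctan(0.05879) ≈ 6.7292°.

6.73°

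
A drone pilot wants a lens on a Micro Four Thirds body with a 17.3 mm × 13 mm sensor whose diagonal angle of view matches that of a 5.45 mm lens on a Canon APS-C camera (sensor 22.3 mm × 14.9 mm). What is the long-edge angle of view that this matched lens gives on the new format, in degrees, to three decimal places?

Sensor diagonal = √(22.3² + 14.9²) = √719.3000 ≈ 26.8198 mm.
Sensor diagonal = √(17.3² + 13²) = √468.2900 ≈ 21.6400 mm.
Equal diagonal AOV ⇒ f₂ = f₁ · 21.6400/26.8198 = 5.45 × 0.80687 ≈ 4.3974 mm.
Long-edge AOV on the new format = 2·arctan(17.3 / (2 × 4.3974)) = 2·arctan(1.96706) ≈ 126.1049°.

126.105°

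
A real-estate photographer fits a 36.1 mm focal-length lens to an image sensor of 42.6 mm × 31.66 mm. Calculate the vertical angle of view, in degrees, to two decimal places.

Angle of view α = 2·arctan(h/2f) with h = 31.66 mm and f = 36.1 mm.
h/2f = 0.43850; arctan(0.43850) ≈ 23.6777°, so α ≈ 47.3553°.

47.36°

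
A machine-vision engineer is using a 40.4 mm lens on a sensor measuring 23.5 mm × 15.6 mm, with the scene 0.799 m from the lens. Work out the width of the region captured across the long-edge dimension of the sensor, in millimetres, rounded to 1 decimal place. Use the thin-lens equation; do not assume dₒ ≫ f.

dₒ: 0.799 m = 799 mm.
Similar triangles through the lens centre give W/dₒ = w/dᵢ; with 1/f = 1/dₒ + 1/dᵢ this gives W = w·(dₒ − f)/f.
W = 23.5 mm × (799 − 40.4) / 40.4 = 23.5 × 18.7772 ≈ 441.265 mm.

441.3 mm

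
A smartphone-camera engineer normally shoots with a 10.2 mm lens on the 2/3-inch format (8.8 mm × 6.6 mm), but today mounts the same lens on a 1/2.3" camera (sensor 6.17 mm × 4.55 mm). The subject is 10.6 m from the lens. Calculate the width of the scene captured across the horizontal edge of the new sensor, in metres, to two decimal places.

The focal length stays 10.2 mm; the relevant sensor dimension is now w = 6.17 mm. Object distance dₒ = 10.6 m = 10600 mm.
Thin-lens field width W = w·(dₒ − f)/f = 6.17 × (10600 − 10.2)/10.2 ≈ 6405.791 mm = 6.40579 m.

6.41 m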